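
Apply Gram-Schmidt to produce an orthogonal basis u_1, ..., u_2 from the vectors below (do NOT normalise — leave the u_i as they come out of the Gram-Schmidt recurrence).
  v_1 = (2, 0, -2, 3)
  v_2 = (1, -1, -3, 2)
Orthogonal basis:
  u_1 = (2, 0, -2, 3)
  u_2 = (-11/17, -1, -23/17, -8/17)

Apply the Gram-Schmidt recurrence
  u_1 = v_1
  u_i = v_i − Σ_{j<i} ((v_i · u_j) / (u_j · u_j)) · u_j.

Step by step this gives:
  u_1 = (2, 0, -2, 3)
  u_2 = (-11/17, -1, -23/17, -8/17)

Orthogonality check:
  u_2 · u_1 = 0 (should be 0)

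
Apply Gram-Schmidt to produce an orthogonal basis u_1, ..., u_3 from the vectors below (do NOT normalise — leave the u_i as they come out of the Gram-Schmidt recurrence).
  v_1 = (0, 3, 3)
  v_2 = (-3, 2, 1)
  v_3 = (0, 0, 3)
Orthogonal basis:
  u_1 = (0, 3, 3)
  u_2 = (-3, 1/2, -1/2)
  u_3 = (-9/19, -27/19, 27/19)

Apply the Gram-Schmidt recurrence
  u_1 = v_1
  u_i = v_i − Σ_{j<i} ((v_i · u_j) / (u_j · u_j)) · u_j.

Step by step this gives:
  u_1 = (0, 3, 3)
  u_2 = (-3, 1/2, -1/2)
  u_3 = (-9/19, -27/19, 27/19)

Orthogonality check:
  u_2 · u_1 = 0 (should be 0)
  u_3 · u_1 = 0 (should be 0)
  u_3 · u_2 = 0 (should be 0)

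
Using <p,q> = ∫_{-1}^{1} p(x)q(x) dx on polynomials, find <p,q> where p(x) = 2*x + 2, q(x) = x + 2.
<p,q> = 28/3

Expand the product: p(x)·q(x) = 2*x^2 + 6*x + 4.
∫_{-1}^{1} of each monomial x^k gives [2/(k+1) if k even, 0 if k odd]. Integrating term-by-term (or equivalently evaluating the antiderivative F(x) = 2*x^3/3 + 3*x^2 + 4*x at the endpoints):
  F(1) − F(−1) = 23/3 − (-5/3) = 28/3.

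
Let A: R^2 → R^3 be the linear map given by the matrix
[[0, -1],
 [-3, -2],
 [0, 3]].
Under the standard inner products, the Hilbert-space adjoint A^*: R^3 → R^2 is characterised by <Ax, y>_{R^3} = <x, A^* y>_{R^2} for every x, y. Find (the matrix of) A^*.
A^* = A^T =
[[0, -3, 0],
 [-1, -2, 3]]

For real matrices with standard dot products, the defining identity <Ax, y> = <x, A^* y> gives (Ax)^T y = x^T (A^*) y, i.e. x^T A^T y = x^T (A^*) y. Since this holds for all x, y, we must have A^* = A^T. Therefore
A^* =
[[0, -3, 0],
 [-1, -2, 3]].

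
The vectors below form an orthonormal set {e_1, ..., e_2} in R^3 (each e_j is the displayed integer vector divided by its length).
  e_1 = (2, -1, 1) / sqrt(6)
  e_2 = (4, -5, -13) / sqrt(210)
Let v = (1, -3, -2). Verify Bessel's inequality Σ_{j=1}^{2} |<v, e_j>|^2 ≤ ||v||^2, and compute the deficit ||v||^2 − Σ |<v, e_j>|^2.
Σ |<v, e_j>|^2 = 78/7; ||v||^2 = 14; deficit = 20/7

Write each e_j = u_j / sqrt(<u_j, u_j>) where u_j is the displayed integer vector. Then <v, e_j> = <v, u_j> / sqrt(<u_j, u_j>), so |<v, e_j>|^2 = <v, u_j>^2 / <u_j, u_j>.
Coefficients: <v, e_1> = 3/sqrt(6), <v, e_2> = 45/sqrt(210).
Square and sum: Σ |<v, e_j>|^2 = 78/7.
Compute ||v||^2 = v·v = 14.
Deficit = 14 − 78/7 = 20/7 ≥ 0, confirming Bessel's inequality. (The deficit equals ||v − Σ <v,e_j> e_j||^2, the squared distance from v to span{e_j}.)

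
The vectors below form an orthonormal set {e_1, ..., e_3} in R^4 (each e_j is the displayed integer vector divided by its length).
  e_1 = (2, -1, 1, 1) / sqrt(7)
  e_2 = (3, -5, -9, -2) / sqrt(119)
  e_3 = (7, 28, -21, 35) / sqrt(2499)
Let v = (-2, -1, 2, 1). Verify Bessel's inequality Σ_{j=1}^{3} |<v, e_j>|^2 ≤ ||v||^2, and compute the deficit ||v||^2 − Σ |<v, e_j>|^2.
Σ |<v, e_j>|^2 = 14/3; ||v||^2 = 10; deficit = 16/3

Write each e_j = u_j / sqrt(<u_j, u_j>) where u_j is the displayed integer vector. Then <v, e_j> = <v, u_j> / sqrt(<u_j, u_j>), so |<v, e_j>|^2 = <v, u_j>^2 / <u_j, u_j>.
Coefficients: <v, e_1> = 0/sqrt(7), <v, e_2> = -21/sqrt(119), <v, e_3> = -49/sqrt(2499).
Square and sum: Σ |<v, e_j>|^2 = 14/3.
Compute ||v||^2 = v·v = 10.
Deficit = 10 − 14/3 = 16/3 ≥ 0, confirming Bessel's inequality. (The deficit equals ||v − Σ <v,e_j> e_j||^2, the squared distance from v to span{e_j}.)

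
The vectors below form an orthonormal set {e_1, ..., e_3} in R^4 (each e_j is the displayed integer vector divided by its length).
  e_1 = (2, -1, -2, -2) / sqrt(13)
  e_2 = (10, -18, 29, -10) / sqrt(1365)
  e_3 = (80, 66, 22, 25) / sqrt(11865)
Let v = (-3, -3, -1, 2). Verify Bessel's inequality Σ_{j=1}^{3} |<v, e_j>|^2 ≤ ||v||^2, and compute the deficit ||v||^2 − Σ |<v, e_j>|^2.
Σ |<v, e_j>|^2 = 1870/113; ||v||^2 = 23; deficit = 729/113

Write each e_j = u_j / sqrt(<u_j, u_j>) where u_j is the displayed integer vector. Then <v, e_j> = <v, u_j> / sqrt(<u_j, u_j>), so |<v, e_j>|^2 = <v, u_j>^2 / <u_j, u_j>.
Coefficients: <v, e_1> = -5/sqrt(13), <v, e_2> = -25/sqrt(1365), <v, e_3> = -410/sqrt(11865).
Square and sum: Σ |<v, e_j>|^2 = 1870/113.
Compute ||v||^2 = v·v = 23.
Deficit = 23 − 1870/113 = 729/113 ≥ 0, confirming Bessel's inequality. (The deficit equals ||v − Σ <v,e_j> e_j||^2, the squared distance from v to span{e_j}.)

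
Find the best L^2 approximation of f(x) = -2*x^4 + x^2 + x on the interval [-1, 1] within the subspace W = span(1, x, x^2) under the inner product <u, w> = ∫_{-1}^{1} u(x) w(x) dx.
g(x) = -5*x^2/7 + x + 6/35

The best approximation g ∈ W is the orthogonal projection of f onto W. Writing g = a_0 + a_1 x + a_2 x^2, the coefficients solve the normal equations G · a = b where
  G_{ij} = <φ_i, φ_j> and b_i = <f, φ_i>, with φ_0 = 1, φ_1 = x, φ_2 = x^2.
G =
  [2, 0, 2/3]
  [0, 2/3, 0]
  [2/3, 0, 2/5],
b = (-2/15, 2/3, -6/35).
Solving gives a_0 = 6/35, a_1 = 1, a_2 = -5/7, so
  g(x) = -5*x^2/7 + x + 6/35.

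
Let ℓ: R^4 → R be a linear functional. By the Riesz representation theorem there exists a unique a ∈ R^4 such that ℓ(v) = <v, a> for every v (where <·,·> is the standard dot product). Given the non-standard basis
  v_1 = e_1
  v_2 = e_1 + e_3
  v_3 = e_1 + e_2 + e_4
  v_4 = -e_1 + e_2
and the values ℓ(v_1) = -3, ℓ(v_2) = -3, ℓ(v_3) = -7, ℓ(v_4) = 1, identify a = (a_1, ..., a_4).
a = (-3, -2, 0, -2)

Write a = (a_1, ..., a_4) in the standard basis. For each basis vector v_i, ℓ(v_i) = <v_i, a> is a linear equation in the a_j's. Collect the n equations into a matrix system V a = ℓ, where row i of V is v_i (expressed in the standard basis). Since V is invertible (lower-triangular with 1s on the diagonal, up to permutation), solve by back-substitution:
  V =
[[1, 0, 0, 0],
 [1, 0, 1, 0],
 [1, 1, 0, 1],
 [-1, 1, 0, 0]]
  V a = (-3, -3, -7, 1)
Solving gives a = (-3, -2, 0, -2).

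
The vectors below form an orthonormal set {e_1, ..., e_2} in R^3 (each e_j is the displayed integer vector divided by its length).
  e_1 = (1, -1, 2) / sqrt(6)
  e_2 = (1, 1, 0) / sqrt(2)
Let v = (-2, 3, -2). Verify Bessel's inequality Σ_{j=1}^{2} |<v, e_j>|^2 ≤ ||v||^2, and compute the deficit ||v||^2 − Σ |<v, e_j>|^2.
Σ |<v, e_j>|^2 = 14; ||v||^2 = 17; deficit = 3

Write each e_j = u_j / sqrt(<u_j, u_j>) where u_j is the displayed integer vector. Then <v, e_j> = <v, u_j> / sqrt(<u_j, u_j>), so |<v, e_j>|^2 = <v, u_j>^2 / <u_j, u_j>.
Coefficients: <v, e_1> = -9/sqrt(6), <v, e_2> = 1/sqrt(2).
Square and sum: Σ |<v, e_j>|^2 = 14.
Compute ||v||^2 = v·v = 17.
Deficit = 17 − 14 = 3 ≥ 0, confirming Bessel's inequality. (The deficit equals ||v − Σ <v,e_j> e_j||^2, the squared distance from v to span{e_j}.)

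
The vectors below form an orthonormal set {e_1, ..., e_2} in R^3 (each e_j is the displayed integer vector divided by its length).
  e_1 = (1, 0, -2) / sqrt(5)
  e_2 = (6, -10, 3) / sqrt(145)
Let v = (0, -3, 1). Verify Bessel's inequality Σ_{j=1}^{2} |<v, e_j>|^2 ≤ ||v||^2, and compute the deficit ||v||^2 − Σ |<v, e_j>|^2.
Σ |<v, e_j>|^2 = 241/29; ||v||^2 = 10; deficit = 49/29

Write each e_j = u_j / sqrt(<u_j, u_j>) where u_j is the displayed integer vector. Then <v, e_j> = <v, u_j> / sqrt(<u_j, u_j>), so |<v, e_j>|^2 = <v, u_j>^2 / <u_j, u_j>.
Coefficients: <v, e_1> = -2/sqrt(5), <v, e_2> = 33/sqrt(145).
Square and sum: Σ |<v, e_j>|^2 = 241/29.
Compute ||v||^2 = v·v = 10.
Deficit = 10 − 241/29 = 49/29 ≥ 0, confirming Bessel's inequality. (The deficit equals ||v − Σ <v,e_j> e_j||^2, the squared distance from v to span{e_j}.)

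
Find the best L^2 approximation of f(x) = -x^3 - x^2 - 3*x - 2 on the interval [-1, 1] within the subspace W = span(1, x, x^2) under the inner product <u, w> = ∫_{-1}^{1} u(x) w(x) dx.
g(x) = -x^2 - 18*x/5 - 2

The best approximation g ∈ W is the orthogonal projection of f onto W. Writing g = a_0 + a_1 x + a_2 x^2, the coefficients solve the normal equations G · a = b where
  G_{ij} = <φ_i, φ_j> and b_i = <f, φ_i>, with φ_0 = 1, φ_1 = x, φ_2 = x^2.
G =
  [2, 0, 2/3]
  [0, 2/3, 0]
  [2/3, 0, 2/5],
b = (-14/3, -12/5, -26/15).
Solving gives a_0 = -2, a_1 = -18/5, a_2 = -1, so
  g(x) = -x^2 - 18*x/5 - 2.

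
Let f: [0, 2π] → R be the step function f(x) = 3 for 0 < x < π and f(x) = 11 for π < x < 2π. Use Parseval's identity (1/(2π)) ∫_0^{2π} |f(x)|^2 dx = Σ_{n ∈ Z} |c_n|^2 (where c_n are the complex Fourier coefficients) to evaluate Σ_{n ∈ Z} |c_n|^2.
Σ |c_n|^2 = 65

Parseval equates the L^2 energy of f (normalised by 1/(2π)) with the ℓ^2 sum of its Fourier coefficients: (1/(2π)) ∫_0^{2π} |f|^2 = Σ |c_n|^2.
Compute the left side: (1/(2π)) [∫_0^π 3^2 dx + ∫_π^{2π} 11^2 dx] = (1/(2π)) · (9π + 121π) = (9 + 121)/2 = 65.
So Σ_{n ∈ Z} |c_n|^2 = 65.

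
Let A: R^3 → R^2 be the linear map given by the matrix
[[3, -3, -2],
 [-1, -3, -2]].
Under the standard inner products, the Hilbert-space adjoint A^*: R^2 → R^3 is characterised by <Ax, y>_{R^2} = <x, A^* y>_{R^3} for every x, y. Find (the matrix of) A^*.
A^* = A^T =
[[3, -1],
 [-3, -3],
 [-2, -2]]

For real matrices with standard dot products, the defining identity <Ax, y> = <x, A^* y> gives (Ax)^T y = x^T (A^*) y, i.e. x^T A^T y = x^T (A^*) y. Since this holds for all x, y, we must have A^* = A^T. Therefore
A^* =
[[3, -1],
 [-3, -3],
 [-2, -2]].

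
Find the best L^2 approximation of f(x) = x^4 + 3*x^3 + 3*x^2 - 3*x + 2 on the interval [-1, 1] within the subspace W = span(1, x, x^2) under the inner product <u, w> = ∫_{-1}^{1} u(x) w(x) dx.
g(x) = 27*x^2/7 - 6*x/5 + 67/35

The best approximation g ∈ W is the orthogonal projection of f onto W. Writing g = a_0 + a_1 x + a_2 x^2, the coefficients solve the normal equations G · a = b where
  G_{ij} = <φ_i, φ_j> and b_i = <f, φ_i>, with φ_0 = 1, φ_1 = x, φ_2 = x^2.
G =
  [2, 0, 2/3]
  [0, 2/3, 0]
  [2/3, 0, 2/5],
b = (32/5, -4/5, 296/105).
Solving gives a_0 = 67/35, a_1 = -6/5, a_2 = 27/7, so
  g(x) = 27*x^2/7 - 6*x/5 + 67/35.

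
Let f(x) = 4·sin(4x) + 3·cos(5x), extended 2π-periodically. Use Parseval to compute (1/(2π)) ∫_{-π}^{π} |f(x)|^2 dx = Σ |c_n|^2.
Σ |c_n|^2 = 25/2

Expand |f|^2 and use orthogonality of {sin(nx), cos(mx)} on [-π, π]:
  ∫_{-π}^{π} sin(nx)^2 dx = π, ∫ cos(mx)^2 dx = π, and cross terms integrate to 0.
So ∫_{-π}^{π} f(x)^2 dx = 4^2 · π + 3^2 · π = (16 + 9)π.
Divide by 2π: (16 + 9)/2 = 25/2.
By Parseval, this equals Σ |c_n|^2.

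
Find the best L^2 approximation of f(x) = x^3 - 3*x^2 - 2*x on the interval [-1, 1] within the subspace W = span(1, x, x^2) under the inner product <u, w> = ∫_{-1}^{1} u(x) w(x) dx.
g(x) = -3*x^2 - 7*x/5

The best approximation g ∈ W is the orthogonal projection of f onto W. Writing g = a_0 + a_1 x + a_2 x^2, the coefficients solve the normal equations G · a = b where
  G_{ij} = <φ_i, φ_j> and b_i = <f, φ_i>, with φ_0 = 1, φ_1 = x, φ_2 = x^2.
G =
  [2, 0, 2/3]
  [0, 2/3, 0]
  [2/3, 0, 2/5],
b = (-2, -14/15, -6/5).
Solving gives a_0 = 0, a_1 = -7/5, a_2 = -3, so
  g(x) = -3*x^2 - 7*x/5.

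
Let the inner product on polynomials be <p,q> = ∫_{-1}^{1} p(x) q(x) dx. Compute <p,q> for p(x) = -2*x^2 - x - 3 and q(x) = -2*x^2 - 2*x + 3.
<p,q> = -226/15

Expand the product: p(x)·q(x) = 4*x^4 + 6*x^3 + 2*x^2 + 3*x - 9.
∫_{-1}^{1} of each monomial x^k gives [2/(k+1) if k even, 0 if k odd]. Integrating term-by-term (or equivalently evaluating the antiderivative F(x) = 4*x^5/5 + 3*x^4/2 + 2*x^3/3 + 3*x^2/2 - 9*x at the endpoints):
  F(1) − F(−1) = -68/15 − (158/15) = -226/15.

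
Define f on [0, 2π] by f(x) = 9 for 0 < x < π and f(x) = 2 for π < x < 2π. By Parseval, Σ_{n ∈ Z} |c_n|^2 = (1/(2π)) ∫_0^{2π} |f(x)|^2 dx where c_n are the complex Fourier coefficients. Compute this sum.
Σ |c_n|^2 = 85/2

Parseval equates the L^2 energy of f (normalised by 1/(2π)) with the ℓ^2 sum of its Fourier coefficients: (1/(2π)) ∫_0^{2π} |f|^2 = Σ |c_n|^2.
Compute the left side: (1/(2π)) [∫_0^π 9^2 dx + ∫_π^{2π} 2^2 dx] = (1/(2π)) · (81π + 4π) = (81 + 4)/2 = 85/2.
So Σ_{n ∈ Z} |c_n|^2 = 85/2.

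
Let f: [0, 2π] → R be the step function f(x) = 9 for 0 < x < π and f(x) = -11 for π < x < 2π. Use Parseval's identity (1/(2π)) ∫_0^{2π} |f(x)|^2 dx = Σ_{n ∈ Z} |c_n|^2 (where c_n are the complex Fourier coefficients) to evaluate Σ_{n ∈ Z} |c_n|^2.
Σ |c_n|^2 = 101

Parseval equates the L^2 energy of f (normalised by 1/(2π)) with the ℓ^2 sum of its Fourier coefficients: (1/(2π)) ∫_0^{2π} |f|^2 = Σ |c_n|^2.
Compute the left side: (1/(2π)) [∫_0^π 9^2 dx + ∫_π^{2π} (-11)^2 dx] = (1/(2π)) · (81π + 121π) = (81 + 121)/2 = 101.
So Σ_{n ∈ Z} |c_n|^2 = 101.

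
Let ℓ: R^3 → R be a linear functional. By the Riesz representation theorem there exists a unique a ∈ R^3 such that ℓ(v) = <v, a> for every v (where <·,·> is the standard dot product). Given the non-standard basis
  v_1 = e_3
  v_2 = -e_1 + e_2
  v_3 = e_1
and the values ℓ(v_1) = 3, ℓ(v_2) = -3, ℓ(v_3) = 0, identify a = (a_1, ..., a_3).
a = (0, -3, 3)

Write a = (a_1, ..., a_3) in the standard basis. For each basis vector v_i, ℓ(v_i) = <v_i, a> is a linear equation in the a_j's. Collect the n equations into a matrix system V a = ℓ, where row i of V is v_i (expressed in the standard basis). Since V is invertible (lower-triangular with 1s on the diagonal, up to permutation), solve by back-substitution:
  V =
[[0, 0, 1],
 [-1, 1, 0],
 [1, 0, 0]]
  V a = (3, -3, 0)
Solving gives a = (0, -3, 3).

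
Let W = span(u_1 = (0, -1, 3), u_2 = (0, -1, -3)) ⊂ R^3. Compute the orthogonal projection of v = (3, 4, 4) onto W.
proj_W(v) = (0, 4, 4)

Set up U = [u_1 | ... | u_2] ∈ R^(3×2). The projector onto W = col(U) is P = U (U^T U)^(-1) U^T.
Compute U^T U =
  [10, -8]
  [-8, 10],
and U^T v = (8, -16).
Solve U^T U · c = U^T v for the coefficients: c = (-4/3, -8/3). The projection is proj_W(v) = U c.
Check: (v - proj_W(v)) · u_1 = 0  (should be 0).
Check: (v - proj_W(v)) · u_2 = 0  (should be 0).
Result: proj_W(v) = (0, 4, 4).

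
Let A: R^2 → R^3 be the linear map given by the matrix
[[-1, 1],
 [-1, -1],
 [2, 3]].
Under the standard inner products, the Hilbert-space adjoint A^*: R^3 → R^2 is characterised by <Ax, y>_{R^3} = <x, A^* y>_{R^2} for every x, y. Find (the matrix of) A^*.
A^* = A^T =
[[-1, -1, 2],
 [1, -1, 3]]

For real matrices with standard dot products, the defining identity <Ax, y> = <x, A^* y> gives (Ax)^T y = x^T (A^*) y, i.e. x^T A^T y = x^T (A^*) y. Since this holds for all x, y, we must have A^* = A^T. Therefore
A^* =
[[-1, -1, 2],
 [1, -1, 3]].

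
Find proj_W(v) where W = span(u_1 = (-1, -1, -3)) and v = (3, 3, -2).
proj_W(v) = (0, 0, 0)

Set up U = [u_1 | ... | u_1] ∈ R^(3×1). The projector onto W = col(U) is P = U (U^T U)^(-1) U^T.
Compute U^T U =
  [11],
and U^T v = (0).
Solve U^T U · c = U^T v for the coefficients: c = (0). The projection is proj_W(v) = U c.
Check: (v - proj_W(v)) · u_1 = 0  (should be 0).
Result: proj_W(v) = (0, 0, 0).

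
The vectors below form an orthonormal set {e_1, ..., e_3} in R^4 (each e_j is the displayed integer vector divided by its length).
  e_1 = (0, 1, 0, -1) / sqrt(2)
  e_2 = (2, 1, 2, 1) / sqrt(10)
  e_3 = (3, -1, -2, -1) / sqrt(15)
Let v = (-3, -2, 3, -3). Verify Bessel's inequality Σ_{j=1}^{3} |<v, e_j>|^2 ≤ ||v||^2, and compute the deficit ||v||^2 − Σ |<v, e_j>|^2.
Σ |<v, e_j>|^2 = 29/3; ||v||^2 = 31; deficit = 64/3

Write each e_j = u_j / sqrt(<u_j, u_j>) where u_j is the displayed integer vector. Then <v, e_j> = <v, u_j> / sqrt(<u_j, u_j>), so |<v, e_j>|^2 = <v, u_j>^2 / <u_j, u_j>.
Coefficients: <v, e_1> = 1/sqrt(2), <v, e_2> = -5/sqrt(10), <v, e_3> = -10/sqrt(15).
Square and sum: Σ |<v, e_j>|^2 = 29/3.
Compute ||v||^2 = v·v = 31.
Deficit = 31 − 29/3 = 64/3 ≥ 0, confirming Bessel's inequality. (The deficit equals ||v − Σ <v,e_j> e_j||^2, the squared distance from v to span{e_j}.)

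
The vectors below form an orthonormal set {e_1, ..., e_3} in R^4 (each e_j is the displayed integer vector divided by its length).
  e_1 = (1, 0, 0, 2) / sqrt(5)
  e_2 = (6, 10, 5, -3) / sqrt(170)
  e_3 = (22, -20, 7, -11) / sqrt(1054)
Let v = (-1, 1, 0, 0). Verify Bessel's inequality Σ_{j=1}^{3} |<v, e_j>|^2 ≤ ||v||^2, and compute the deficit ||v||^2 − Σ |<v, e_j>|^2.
Σ |<v, e_j>|^2 = 61/31; ||v||^2 = 2; deficit = 1/31

Write each e_j = u_j / sqrt(<u_j, u_j>) where u_j is the displayed integer vector. Then <v, e_j> = <v, u_j> / sqrt(<u_j, u_j>), so |<v, e_j>|^2 = <v, u_j>^2 / <u_j, u_j>.
Coefficients: <v, e_1> = -1/sqrt(5), <v, e_2> = 4/sqrt(170), <v, e_3> = -42/sqrt(1054).
Square and sum: Σ |<v, e_j>|^2 = 61/31.
Compute ||v||^2 = v·v = 2.
Deficit = 2 − 61/31 = 1/31 ≥ 0, confirming Bessel's inequality. (The deficit equals ||v − Σ <v,e_j> e_j||^2, the squared distance from v to span{e_j}.)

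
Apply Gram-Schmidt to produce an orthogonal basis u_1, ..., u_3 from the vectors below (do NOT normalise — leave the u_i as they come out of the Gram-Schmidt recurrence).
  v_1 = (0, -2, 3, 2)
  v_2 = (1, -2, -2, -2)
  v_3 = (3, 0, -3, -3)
Orthogonal basis:
  u_1 = (0, -2, 3, 2)
  u_2 = (1, -46/17, -16/17, -22/17)
  u_3 = (78/37, 24/37, 18/37, -3/37)

Apply the Gram-Schmidt recurrence
  u_1 = v_1
  u_i = v_i − Σ_{j<i} ((v_i · u_j) / (u_j · u_j)) · u_j.

Step by step this gives:
  u_1 = (0, -2, 3, 2)
  u_2 = (1, -46/17, -16/17, -22/17)
  u_3 = (78/37, 24/37, 18/37, -3/37)

Orthogonality check:
  u_2 · u_1 = 0 (should be 0)
  u_3 · u_1 = 0 (should be 0)
  u_3 · u_2 = 0 (should be 0)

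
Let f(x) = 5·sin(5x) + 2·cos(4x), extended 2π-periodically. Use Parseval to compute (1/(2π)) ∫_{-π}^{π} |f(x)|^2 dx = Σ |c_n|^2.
Σ |c_n|^2 = 29/2

Expand |f|^2 and use orthogonality of {sin(nx), cos(mx)} on [-π, π]:
  ∫_{-π}^{π} sin(nx)^2 dx = π, ∫ cos(mx)^2 dx = π, and cross terms integrate to 0.
So ∫_{-π}^{π} f(x)^2 dx = 5^2 · π + 2^2 · π = (25 + 4)π.
Divide by 2π: (25 + 4)/2 = 29/2.
By Parseval, this equals Σ |c_n|^2.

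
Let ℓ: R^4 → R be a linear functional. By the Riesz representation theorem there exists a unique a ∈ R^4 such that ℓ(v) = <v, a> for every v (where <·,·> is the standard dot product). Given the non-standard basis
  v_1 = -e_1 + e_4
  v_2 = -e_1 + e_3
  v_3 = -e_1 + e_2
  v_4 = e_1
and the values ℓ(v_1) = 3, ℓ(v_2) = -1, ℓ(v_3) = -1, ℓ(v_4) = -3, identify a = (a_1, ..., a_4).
a = (-3, -4, -4, 0)

Write a = (a_1, ..., a_4) in the standard basis. For each basis vector v_i, ℓ(v_i) = <v_i, a> is a linear equation in the a_j's. Collect the n equations into a matrix system V a = ℓ, where row i of V is v_i (expressed in the standard basis). Since V is invertible (lower-triangular with 1s on the diagonal, up to permutation), solve by back-substitution:
  V =
[[-1, 0, 0, 1],
 [-1, 0, 1, 0],
 [-1, 1, 0, 0],
 [1, 0, 0, 0]]
  V a = (3, -1, -1, -3)
Solving gives a = (-3, -4, -4, 0).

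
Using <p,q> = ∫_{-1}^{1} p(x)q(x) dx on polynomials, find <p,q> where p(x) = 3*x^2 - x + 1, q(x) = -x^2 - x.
<p,q> = -6/5

Expand the product: p(x)·q(x) = -3*x^4 - 2*x^3 - x.
∫_{-1}^{1} of each monomial x^k gives [2/(k+1) if k even, 0 if k odd]. Integrating term-by-term (or equivalently evaluating the antiderivative F(x) = -3*x^5/5 - x^4/2 - x^2/2 at the endpoints):
  F(1) − F(−1) = -8/5 − (-2/5) = -6/5.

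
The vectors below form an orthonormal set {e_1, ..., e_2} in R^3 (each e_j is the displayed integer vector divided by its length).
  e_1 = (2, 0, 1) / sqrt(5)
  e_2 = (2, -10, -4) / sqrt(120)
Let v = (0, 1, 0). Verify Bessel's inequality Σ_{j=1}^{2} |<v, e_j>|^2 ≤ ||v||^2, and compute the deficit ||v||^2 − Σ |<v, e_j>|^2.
Σ |<v, e_j>|^2 = 5/6; ||v||^2 = 1; deficit = 1/6

Write each e_j = u_j / sqrt(<u_j, u_j>) where u_j is the displayed integer vector. Then <v, e_j> = <v, u_j> / sqrt(<u_j, u_j>), so |<v, e_j>|^2 = <v, u_j>^2 / <u_j, u_j>.
Coefficients: <v, e_1> = 0/sqrt(5), <v, e_2> = -10/sqrt(120).
Square and sum: Σ |<v, e_j>|^2 = 5/6.
Compute ||v||^2 = v·v = 1.
Deficit = 1 − 5/6 = 1/6 ≥ 0, confirming Bessel's inequality. (The deficit equals ||v − Σ <v,e_j> e_j||^2, the squared distance from v to span{e_j}.)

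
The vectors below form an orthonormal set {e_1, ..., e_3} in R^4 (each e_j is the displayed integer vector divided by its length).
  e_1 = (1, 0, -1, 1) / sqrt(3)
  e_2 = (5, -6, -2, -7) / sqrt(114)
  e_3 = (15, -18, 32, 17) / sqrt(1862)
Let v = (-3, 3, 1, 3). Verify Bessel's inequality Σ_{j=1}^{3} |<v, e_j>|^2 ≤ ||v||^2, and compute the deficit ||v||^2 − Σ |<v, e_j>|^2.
Σ |<v, e_j>|^2 = 1371/49; ||v||^2 = 28; deficit = 1/49

Write each e_j = u_j / sqrt(<u_j, u_j>) where u_j is the displayed integer vector. Then <v, e_j> = <v, u_j> / sqrt(<u_j, u_j>), so |<v, e_j>|^2 = <v, u_j>^2 / <u_j, u_j>.
Coefficients: <v, e_1> = -1/sqrt(3), <v, e_2> = -56/sqrt(114), <v, e_3> = -16/sqrt(1862).
Square and sum: Σ |<v, e_j>|^2 = 1371/49.
Compute ||v||^2 = v·v = 28.
Deficit = 28 − 1371/49 = 1/49 ≥ 0, confirming Bessel's inequality. (The deficit equals ||v − Σ <v,e_j> e_j||^2, the squared distance from v to span{e_j}.)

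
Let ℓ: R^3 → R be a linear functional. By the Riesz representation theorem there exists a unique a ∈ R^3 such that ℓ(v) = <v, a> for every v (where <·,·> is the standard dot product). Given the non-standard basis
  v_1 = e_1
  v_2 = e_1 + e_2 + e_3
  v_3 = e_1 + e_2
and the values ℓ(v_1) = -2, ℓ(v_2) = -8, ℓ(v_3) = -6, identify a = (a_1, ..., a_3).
a = (-2, -4, -2)

Write a = (a_1, ..., a_3) in the standard basis. For each basis vector v_i, ℓ(v_i) = <v_i, a> is a linear equation in the a_j's. Collect the n equations into a matrix system V a = ℓ, where row i of V is v_i (expressed in the standard basis). Since V is invertible (lower-triangular with 1s on the diagonal, up to permutation), solve by back-substitution:
  V =
[[1, 0, 0],
 [1, 1, 1],
 [1, 1, 0]]
  V a = (-2, -8, -6)
Solving gives a = (-2, -4, -2).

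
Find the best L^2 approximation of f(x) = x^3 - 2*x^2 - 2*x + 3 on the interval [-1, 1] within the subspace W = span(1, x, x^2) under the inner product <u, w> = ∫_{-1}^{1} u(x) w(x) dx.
g(x) = -2*x^2 - 7*x/5 + 3

The best approximation g ∈ W is the orthogonal projection of f onto W. Writing g = a_0 + a_1 x + a_2 x^2, the coefficients solve the normal equations G · a = b where
  G_{ij} = <φ_i, φ_j> and b_i = <f, φ_i>, with φ_0 = 1, φ_1 = x, φ_2 = x^2.
G =
  [2, 0, 2/3]
  [0, 2/3, 0]
  [2/3, 0, 2/5],
b = (14/3, -14/15, 6/5).
Solving gives a_0 = 3, a_1 = -7/5, a_2 = -2, so
  g(x) = -2*x^2 - 7*x/5 + 3.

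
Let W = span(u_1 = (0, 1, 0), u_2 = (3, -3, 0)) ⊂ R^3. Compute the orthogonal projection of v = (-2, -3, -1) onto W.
proj_W(v) = (-2, -3, 0)

Set up U = [u_1 | ... | u_2] ∈ R^(3×2). The projector onto W = col(U) is P = U (U^T U)^(-1) U^T.
Compute U^T U =
  [1, -3]
  [-3, 18],
and U^T v = (-3, 3).
Solve U^T U · c = U^T v for the coefficients: c = (-5, -2/3). The projection is proj_W(v) = U c.
Check: (v - proj_W(v)) · u_1 = 0  (should be 0).
Check: (v - proj_W(v)) · u_2 = 0  (should be 0).
Result: proj_W(v) = (-2, -3, 0).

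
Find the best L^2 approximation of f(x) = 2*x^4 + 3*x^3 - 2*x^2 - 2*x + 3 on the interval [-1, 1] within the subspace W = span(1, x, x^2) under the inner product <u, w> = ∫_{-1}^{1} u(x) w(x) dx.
g(x) = -2*x^2/7 - x/5 + 99/35

The best approximation g ∈ W is the orthogonal projection of f onto W. Writing g = a_0 + a_1 x + a_2 x^2, the coefficients solve the normal equations G · a = b where
  G_{ij} = <φ_i, φ_j> and b_i = <f, φ_i>, with φ_0 = 1, φ_1 = x, φ_2 = x^2.
G =
  [2, 0, 2/3]
  [0, 2/3, 0]
  [2/3, 0, 2/5],
b = (82/15, -2/15, 62/35).
Solving gives a_0 = 99/35, a_1 = -1/5, a_2 = -2/7, so
  g(x) = -2*x^2/7 - x/5 + 99/35.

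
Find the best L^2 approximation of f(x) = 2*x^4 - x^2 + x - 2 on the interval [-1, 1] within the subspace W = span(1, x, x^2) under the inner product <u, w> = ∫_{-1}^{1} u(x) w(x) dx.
g(x) = 5*x^2/7 + x - 76/35

The best approximation g ∈ W is the orthogonal projection of f onto W. Writing g = a_0 + a_1 x + a_2 x^2, the coefficients solve the normal equations G · a = b where
  G_{ij} = <φ_i, φ_j> and b_i = <f, φ_i>, with φ_0 = 1, φ_1 = x, φ_2 = x^2.
G =
  [2, 0, 2/3]
  [0, 2/3, 0]
  [2/3, 0, 2/5],
b = (-58/15, 2/3, -122/105).
Solving gives a_0 = -76/35, a_1 = 1, a_2 = 5/7, so
  g(x) = 5*x^2/7 + x - 76/35.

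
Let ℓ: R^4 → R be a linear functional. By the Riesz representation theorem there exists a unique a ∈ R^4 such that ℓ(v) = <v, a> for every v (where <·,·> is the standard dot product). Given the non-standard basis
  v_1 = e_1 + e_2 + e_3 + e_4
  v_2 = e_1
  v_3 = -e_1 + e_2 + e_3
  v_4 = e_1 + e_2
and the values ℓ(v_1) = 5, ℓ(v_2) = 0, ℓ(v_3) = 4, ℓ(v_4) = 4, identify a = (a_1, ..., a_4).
a = (0, 4, 0, 1)

Write a = (a_1, ..., a_4) in the standard basis. For each basis vector v_i, ℓ(v_i) = <v_i, a> is a linear equation in the a_j's. Collect the n equations into a matrix system V a = ℓ, where row i of V is v_i (expressed in the standard basis). Since V is invertible (lower-triangular with 1s on the diagonal, up to permutation), solve by back-substitution:
  V =
[[1, 1, 1, 1],
 [1, 0, 0, 0],
 [-1, 1, 1, 0],
 [1, 1, 0, 0]]
  V a = (5, 0, 4, 4)
Solving gives a = (0, 4, 0, 1).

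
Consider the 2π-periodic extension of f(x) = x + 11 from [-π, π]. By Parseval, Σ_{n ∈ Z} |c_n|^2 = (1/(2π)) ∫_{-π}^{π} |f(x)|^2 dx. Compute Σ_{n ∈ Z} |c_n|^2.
Σ |c_n|^2 = π^2/3 + 121

Expand and integrate term by term over [-π, π]:
  ∫ (x)^2 dx = 1·(2π^3/3); ∫ 2·1·(11)·x dx = 0 (odd integrand); ∫ 11^2 dx = 121·2π.
So (1/(2π)) ∫_{-π}^{π} (x + 11)^2 dx = 1π^2/3 + 121 = π^2/3 + 121.
Parseval ⇒ Σ |c_n|^2 = π^2/3 + 121.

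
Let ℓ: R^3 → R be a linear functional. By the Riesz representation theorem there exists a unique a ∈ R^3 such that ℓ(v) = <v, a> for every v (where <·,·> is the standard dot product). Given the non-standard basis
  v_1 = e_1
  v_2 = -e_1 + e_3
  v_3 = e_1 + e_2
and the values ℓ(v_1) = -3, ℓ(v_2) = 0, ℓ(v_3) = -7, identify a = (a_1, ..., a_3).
a = (-3, -4, -3)

Write a = (a_1, ..., a_3) in the standard basis. For each basis vector v_i, ℓ(v_i) = <v_i, a> is a linear equation in the a_j's. Collect the n equations into a matrix system V a = ℓ, where row i of V is v_i (expressed in the standard basis). Since V is invertible (lower-triangular with 1s on the diagonal, up to permutation), solve by back-substitution:
  V =
[[1, 0, 0],
 [-1, 0, 1],
 [1, 1, 0]]
  V a = (-3, 0, -7)
Solving gives a = (-3, -4, -3).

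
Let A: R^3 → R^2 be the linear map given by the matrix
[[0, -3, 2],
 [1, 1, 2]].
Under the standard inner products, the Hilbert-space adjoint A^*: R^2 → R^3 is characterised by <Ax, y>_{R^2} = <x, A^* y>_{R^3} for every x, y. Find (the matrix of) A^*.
A^* = A^T =
[[0, 1],
 [-3, 1],
 [2, 2]]

For real matrices with standard dot products, the defining identity <Ax, y> = <x, A^* y> gives (Ax)^T y = x^T (A^*) y, i.e. x^T A^T y = x^T (A^*) y. Since this holds for all x, y, we must have A^* = A^T. Therefore
A^* =
[[0, 1],
 [-3, 1],
 [2, 2]].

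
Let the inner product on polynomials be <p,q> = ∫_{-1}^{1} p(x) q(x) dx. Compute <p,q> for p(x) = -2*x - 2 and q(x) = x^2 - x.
<p,q> = 0

Expand the product: p(x)·q(x) = -2*x^3 + 2*x.
∫_{-1}^{1} of each monomial x^k gives [2/(k+1) if k even, 0 if k odd]. Integrating term-by-term (or equivalently evaluating the antiderivative F(x) = -x^4/2 + x^2 at the endpoints):
  F(1) − F(−1) = 1/2 − (1/2) = 0.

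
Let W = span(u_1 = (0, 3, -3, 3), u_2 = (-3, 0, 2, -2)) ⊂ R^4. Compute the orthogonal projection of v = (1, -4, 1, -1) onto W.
proj_W(v) = (9/5, -14/5, 8/5, -8/5)

Set up U = [u_1 | ... | u_2] ∈ R^(4×2). The projector onto W = col(U) is P = U (U^T U)^(-1) U^T.
Compute U^T U =
  [27, -12]
  [-12, 17],
and U^T v = (-18, 1).
Solve U^T U · c = U^T v for the coefficients: c = (-14/15, -3/5). The projection is proj_W(v) = U c.
Check: (v - proj_W(v)) · u_1 = 0  (should be 0).
Check: (v - proj_W(v)) · u_2 = 0  (should be 0).
Result: proj_W(v) = (9/5, -14/5, 8/5, -8/5).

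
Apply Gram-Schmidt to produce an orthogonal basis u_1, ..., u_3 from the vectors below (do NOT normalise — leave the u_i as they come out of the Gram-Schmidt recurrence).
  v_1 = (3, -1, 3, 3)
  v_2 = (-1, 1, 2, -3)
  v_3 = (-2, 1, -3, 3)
Orthogonal basis:
  u_1 = (3, -1, 3, 3)
  u_2 = (-1/4, 3/4, 11/4, -9/4)
  u_3 = (-80/53, 81/53, 32/53, 75/53)

Apply the Gram-Schmidt recurrence
  u_1 = v_1
  u_i = v_i − Σ_{j<i} ((v_i · u_j) / (u_j · u_j)) · u_j.

Step by step this gives:
  u_1 = (3, -1, 3, 3)
  u_2 = (-1/4, 3/4, 11/4, -9/4)
  u_3 = (-80/53, 81/53, 32/53, 75/53)

Orthogonality check:
  u_2 · u_1 = 0 (should be 0)
  u_3 · u_1 = 0 (should be 0)
  u_3 · u_2 = 0 (should be 0)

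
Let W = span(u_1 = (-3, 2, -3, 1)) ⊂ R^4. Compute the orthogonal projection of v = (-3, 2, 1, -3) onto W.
proj_W(v) = (-21/23, 14/23, -21/23, 7/23)

Set up U = [u_1 | ... | u_1] ∈ R^(4×1). The projector onto W = col(U) is P = U (U^T U)^(-1) U^T.
Compute U^T U =
  [23],
and U^T v = (7).
Solve U^T U · c = U^T v for the coefficients: c = (7/23). The projection is proj_W(v) = U c.
Check: (v - proj_W(v)) · u_1 = 0  (should be 0).
Result: proj_W(v) = (-21/23, 14/23, -21/23, 7/23).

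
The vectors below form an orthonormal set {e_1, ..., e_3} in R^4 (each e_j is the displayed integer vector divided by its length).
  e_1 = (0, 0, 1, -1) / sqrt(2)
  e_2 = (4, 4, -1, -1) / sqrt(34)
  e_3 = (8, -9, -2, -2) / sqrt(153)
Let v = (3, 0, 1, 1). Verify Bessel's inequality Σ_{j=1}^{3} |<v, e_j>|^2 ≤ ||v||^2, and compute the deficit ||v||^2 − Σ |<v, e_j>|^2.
Σ |<v, e_j>|^2 = 50/9; ||v||^2 = 11; deficit = 49/9

Write each e_j = u_j / sqrt(<u_j, u_j>) where u_j is the displayed integer vector. Then <v, e_j> = <v, u_j> / sqrt(<u_j, u_j>), so |<v, e_j>|^2 = <v, u_j>^2 / <u_j, u_j>.
Coefficients: <v, e_1> = 0/sqrt(2), <v, e_2> = 10/sqrt(34), <v, e_3> = 20/sqrt(153).
Square and sum: Σ |<v, e_j>|^2 = 50/9.
Compute ||v||^2 = v·v = 11.
Deficit = 11 − 50/9 = 49/9 ≥ 0, confirming Bessel's inequality. (The deficit equals ||v − Σ <v,e_j> e_j||^2, the squared distance from v to span{e_j}.)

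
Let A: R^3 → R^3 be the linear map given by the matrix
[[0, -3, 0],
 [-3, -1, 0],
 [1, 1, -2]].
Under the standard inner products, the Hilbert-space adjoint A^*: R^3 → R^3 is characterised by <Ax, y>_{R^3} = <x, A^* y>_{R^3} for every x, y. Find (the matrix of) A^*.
A^* = A^T =
[[0, -3, 1],
 [-3, -1, 1],
 [0, 0, -2]]

For real matrices with standard dot products, the defining identity <Ax, y> = <x, A^* y> gives (Ax)^T y = x^T (A^*) y, i.e. x^T A^T y = x^T (A^*) y. Since this holds for all x, y, we must have A^* = A^T. Therefore
A^* =
[[0, -3, 1],
 [-3, -1, 1],
 [0, 0, -2]].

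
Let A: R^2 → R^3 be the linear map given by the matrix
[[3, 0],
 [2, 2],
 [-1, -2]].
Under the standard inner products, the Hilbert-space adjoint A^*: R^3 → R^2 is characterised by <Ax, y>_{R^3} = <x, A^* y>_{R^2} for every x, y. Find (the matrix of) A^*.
A^* = A^T =
[[3, 2, -1],
 [0, 2, -2]]

For real matrices with standard dot products, the defining identity <Ax, y> = <x, A^* y> gives (Ax)^T y = x^T (A^*) y, i.e. x^T A^T y = x^T (A^*) y. Since this holds for all x, y, we must have A^* = A^T. Therefore
A^* =
[[3, 2, -1],
 [0, 2, -2]].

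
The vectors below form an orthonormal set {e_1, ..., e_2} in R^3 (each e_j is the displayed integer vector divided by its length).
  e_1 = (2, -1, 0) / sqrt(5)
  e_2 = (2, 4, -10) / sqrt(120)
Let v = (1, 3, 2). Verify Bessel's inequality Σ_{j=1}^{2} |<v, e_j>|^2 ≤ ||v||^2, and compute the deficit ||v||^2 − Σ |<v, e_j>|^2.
Σ |<v, e_j>|^2 = 1/2; ||v||^2 = 14; deficit = 27/2

Write each e_j = u_j / sqrt(<u_j, u_j>) where u_j is the displayed integer vector. Then <v, e_j> = <v, u_j> / sqrt(<u_j, u_j>), so |<v, e_j>|^2 = <v, u_j>^2 / <u_j, u_j>.
Coefficients: <v, e_1> = -1/sqrt(5), <v, e_2> = -6/sqrt(120).
Square and sum: Σ |<v, e_j>|^2 = 1/2.
Compute ||v||^2 = v·v = 14.
Deficit = 14 − 1/2 = 27/2 ≥ 0, confirming Bessel's inequality. (The deficit equals ||v − Σ <v,e_j> e_j||^2, the squared distance from v to span{e_j}.)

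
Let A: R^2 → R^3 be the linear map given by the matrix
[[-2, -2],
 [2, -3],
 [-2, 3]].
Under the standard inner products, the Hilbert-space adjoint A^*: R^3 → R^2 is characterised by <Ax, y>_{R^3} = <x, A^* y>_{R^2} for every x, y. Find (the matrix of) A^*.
A^* = A^T =
[[-2, 2, -2],
 [-2, -3, 3]]

For real matrices with standard dot products, the defining identity <Ax, y> = <x, A^* y> gives (Ax)^T y = x^T (A^*) y, i.e. x^T A^T y = x^T (A^*) y. Since this holds for all x, y, we must have A^* = A^T. Therefore
A^* =
[[-2, 2, -2],
 [-2, -3, 3]].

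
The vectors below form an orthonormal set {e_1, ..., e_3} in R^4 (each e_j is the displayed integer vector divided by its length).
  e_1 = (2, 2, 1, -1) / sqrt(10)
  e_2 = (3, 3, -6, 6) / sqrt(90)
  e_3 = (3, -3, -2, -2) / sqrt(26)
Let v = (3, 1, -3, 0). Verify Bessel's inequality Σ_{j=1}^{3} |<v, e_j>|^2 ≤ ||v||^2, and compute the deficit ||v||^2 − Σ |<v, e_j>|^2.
Σ |<v, e_j>|^2 = 469/26; ||v||^2 = 19; deficit = 25/26

Write each e_j = u_j / sqrt(<u_j, u_j>) where u_j is the displayed integer vector. Then <v, e_j> = <v, u_j> / sqrt(<u_j, u_j>), so |<v, e_j>|^2 = <v, u_j>^2 / <u_j, u_j>.
Coefficients: <v, e_1> = 5/sqrt(10), <v, e_2> = 30/sqrt(90), <v, e_3> = 12/sqrt(26).
Square and sum: Σ |<v, e_j>|^2 = 469/26.
Compute ||v||^2 = v·v = 19.
Deficit = 19 − 469/26 = 25/26 ≥ 0, confirming Bessel's inequality. (The deficit equals ||v − Σ <v,e_j> e_j||^2, the squared distance from v to span{e_j}.)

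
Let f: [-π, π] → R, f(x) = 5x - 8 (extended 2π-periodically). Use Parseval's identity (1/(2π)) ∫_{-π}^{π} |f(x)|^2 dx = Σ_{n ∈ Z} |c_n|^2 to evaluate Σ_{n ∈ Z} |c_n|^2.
Σ |c_n|^2 = 25π^2/3 + 64

Expand and integrate term by term over [-π, π]:
  ∫ (5x)^2 dx = 25·(2π^3/3); ∫ 2·5·(-8)·x dx = 0 (odd integrand); ∫ (-8)^2 dx = 64·2π.
So (1/(2π)) ∫_{-π}^{π} (5x - 8)^2 dx = 25π^2/3 + 64 = 25π^2/3 + 64.
Parseval ⇒ Σ |c_n|^2 = 25π^2/3 + 64.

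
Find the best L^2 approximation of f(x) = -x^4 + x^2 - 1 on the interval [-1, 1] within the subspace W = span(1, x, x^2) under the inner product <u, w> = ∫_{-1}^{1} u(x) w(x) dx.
g(x) = x^2/7 - 32/35

The best approximation g ∈ W is the orthogonal projection of f onto W. Writing g = a_0 + a_1 x + a_2 x^2, the coefficients solve the normal equations G · a = b where
  G_{ij} = <φ_i, φ_j> and b_i = <f, φ_i>, with φ_0 = 1, φ_1 = x, φ_2 = x^2.
G =
  [2, 0, 2/3]
  [0, 2/3, 0]
  [2/3, 0, 2/5],
b = (-26/15, 0, -58/105).
Solving gives a_0 = -32/35, a_1 = 0, a_2 = 1/7, so
  g(x) = x^2/7 - 32/35.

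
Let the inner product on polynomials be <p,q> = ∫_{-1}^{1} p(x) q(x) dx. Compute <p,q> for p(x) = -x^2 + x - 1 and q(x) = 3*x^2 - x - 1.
<p,q> = -6/5

Expand the product: p(x)·q(x) = -3*x^4 + 4*x^3 - 3*x^2 + 1.
∫_{-1}^{1} of each monomial x^k gives [2/(k+1) if k even, 0 if k odd]. Integrating term-by-term (or equivalently evaluating the antiderivative F(x) = -3*x^5/5 + x^4 - x^3 + x at the endpoints):
  F(1) − F(−1) = 2/5 − (8/5) = -6/5.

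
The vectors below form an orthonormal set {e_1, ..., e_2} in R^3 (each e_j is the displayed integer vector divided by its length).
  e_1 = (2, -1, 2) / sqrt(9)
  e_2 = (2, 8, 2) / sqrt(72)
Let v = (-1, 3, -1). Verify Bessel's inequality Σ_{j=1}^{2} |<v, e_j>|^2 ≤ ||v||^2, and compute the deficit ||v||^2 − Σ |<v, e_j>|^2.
Σ |<v, e_j>|^2 = 11; ||v||^2 = 11; deficit = 0

Write each e_j = u_j / sqrt(<u_j, u_j>) where u_j is the displayed integer vector. Then <v, e_j> = <v, u_j> / sqrt(<u_j, u_j>), so |<v, e_j>|^2 = <v, u_j>^2 / <u_j, u_j>.
Coefficients: <v, e_1> = -7/sqrt(9), <v, e_2> = 20/sqrt(72).
Square and sum: Σ |<v, e_j>|^2 = 11.
Compute ||v||^2 = v·v = 11.
Deficit = 11 − 11 = 0 ≥ 0, confirming Bessel's inequality. (The deficit equals ||v − Σ <v,e_j> e_j||^2, the squared distance from v to span{e_j}.)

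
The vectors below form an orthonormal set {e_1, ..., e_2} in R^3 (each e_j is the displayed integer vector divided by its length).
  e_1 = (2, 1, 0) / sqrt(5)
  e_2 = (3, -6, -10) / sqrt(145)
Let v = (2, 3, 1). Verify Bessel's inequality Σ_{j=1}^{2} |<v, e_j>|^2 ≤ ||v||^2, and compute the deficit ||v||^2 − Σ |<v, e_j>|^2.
Σ |<v, e_j>|^2 = 381/29; ||v||^2 = 14; deficit = 25/29

Write each e_j = u_j / sqrt(<u_j, u_j>) where u_j is the displayed integer vector. Then <v, e_j> = <v, u_j> / sqrt(<u_j, u_j>), so |<v, e_j>|^2 = <v, u_j>^2 / <u_j, u_j>.
Coefficients: <v, e_1> = 7/sqrt(5), <v, e_2> = -22/sqrt(145).
Square and sum: Σ |<v, e_j>|^2 = 381/29.
Compute ||v||^2 = v·v = 14.
Deficit = 14 − 381/29 = 25/29 ≥ 0, confirming Bessel's inequality. (The deficit equals ||v − Σ <v,e_j> e_j||^2, the squared distance from v to span{e_j}.)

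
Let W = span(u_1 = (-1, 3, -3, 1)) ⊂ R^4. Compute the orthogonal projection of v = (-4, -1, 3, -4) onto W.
proj_W(v) = (3/5, -9/5, 9/5, -3/5)

Set up U = [u_1 | ... | u_1] ∈ R^(4×1). The projector onto W = col(U) is P = U (U^T U)^(-1) U^T.
Compute U^T U =
  [20],
and U^T v = (-12).
Solve U^T U · c = U^T v for the coefficients: c = (-3/5). The projection is proj_W(v) = U c.
Check: (v - proj_W(v)) · u_1 = 0  (should be 0).
Result: proj_W(v) = (3/5, -9/5, 9/5, -3/5).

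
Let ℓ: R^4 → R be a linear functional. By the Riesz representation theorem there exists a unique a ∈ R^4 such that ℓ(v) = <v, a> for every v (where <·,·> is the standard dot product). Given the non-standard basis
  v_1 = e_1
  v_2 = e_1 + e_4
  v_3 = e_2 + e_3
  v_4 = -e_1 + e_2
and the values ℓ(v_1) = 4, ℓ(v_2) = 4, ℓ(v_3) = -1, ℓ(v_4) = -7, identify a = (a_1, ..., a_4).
a = (4, -3, 2, 0)

Write a = (a_1, ..., a_4) in the standard basis. For each basis vector v_i, ℓ(v_i) = <v_i, a> is a linear equation in the a_j's. Collect the n equations into a matrix system V a = ℓ, where row i of V is v_i (expressed in the standard basis). Since V is invertible (lower-triangular with 1s on the diagonal, up to permutation), solve by back-substitution:
  V =
[[1, 0, 0, 0],
 [1, 0, 0, 1],
 [0, 1, 1, 0],
 [-1, 1, 0, 0]]
  V a = (4, 4, -1, -7)
Solving gives a = (4, -3, 2, 0).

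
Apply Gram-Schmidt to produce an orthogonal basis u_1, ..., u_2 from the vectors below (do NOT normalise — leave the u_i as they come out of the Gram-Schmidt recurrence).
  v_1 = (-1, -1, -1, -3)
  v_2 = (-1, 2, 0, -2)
Orthogonal basis:
  u_1 = (-1, -1, -1, -3)
  u_2 = (-7/12, 29/12, 5/12, -3/4)

Apply the Gram-Schmidt recurrence
  u_1 = v_1
  u_i = v_i − Σ_{j<i} ((v_i · u_j) / (u_j · u_j)) · u_j.

Step by step this gives:
  u_1 = (-1, -1, -1, -3)
  u_2 = (-7/12, 29/12, 5/12, -3/4)

Orthogonality check:
  u_2 · u_1 = 0 (should be 0)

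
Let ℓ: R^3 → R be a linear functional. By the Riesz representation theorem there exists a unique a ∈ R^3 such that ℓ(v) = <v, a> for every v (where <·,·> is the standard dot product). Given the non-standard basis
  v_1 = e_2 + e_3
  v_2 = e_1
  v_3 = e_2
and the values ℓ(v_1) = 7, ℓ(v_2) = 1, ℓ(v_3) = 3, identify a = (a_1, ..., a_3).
a = (1, 3, 4)

Write a = (a_1, ..., a_3) in the standard basis. For each basis vector v_i, ℓ(v_i) = <v_i, a> is a linear equation in the a_j's. Collect the n equations into a matrix system V a = ℓ, where row i of V is v_i (expressed in the standard basis). Since V is invertible (lower-triangular with 1s on the diagonal, up to permutation), solve by back-substitution:
  V =
[[0, 1, 1],
 [1, 0, 0],
 [0, 1, 0]]
  V a = (7, 1, 3)
Solving gives a = (1, 3, 4).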